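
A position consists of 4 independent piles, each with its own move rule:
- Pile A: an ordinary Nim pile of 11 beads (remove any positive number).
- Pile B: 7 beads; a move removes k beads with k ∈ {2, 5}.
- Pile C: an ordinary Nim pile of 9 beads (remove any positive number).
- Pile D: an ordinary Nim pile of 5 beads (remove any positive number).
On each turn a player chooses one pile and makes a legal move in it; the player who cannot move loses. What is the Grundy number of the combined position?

7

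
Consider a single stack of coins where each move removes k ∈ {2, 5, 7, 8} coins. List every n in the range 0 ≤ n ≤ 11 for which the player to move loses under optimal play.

0, 1, 4, 10

Compute g(0), g(1), … for moves {2, 5, 7, 8}:
k:     0  1  2  3  4  5  6  7  8  9 10 11
g(k):  0  0  1  1  0  2  1  3  2  2  0  3
The P-positions (g = 0) in 0..11 are 0, 1, 4, 10.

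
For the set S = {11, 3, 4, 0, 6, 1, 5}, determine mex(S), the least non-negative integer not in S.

2

The values 0, 1 are all present; 2 is the first non-negative integer missing from the set.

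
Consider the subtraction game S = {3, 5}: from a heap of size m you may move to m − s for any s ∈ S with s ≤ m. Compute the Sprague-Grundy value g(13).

1

Build the Grundy sequence with g(k) = mex{g(k−s) : s ∈ {3, 5}, s ≤ k}:
g(0) = mex{} = 0
g(1) = mex{} = 0
g(2) = mex{} = 0
g(3) = mex{0} = 1
g(4) = mex{0} = 1
g(5) = mex{0} = 1
g(6) = mex{0,1} = 2
g(7) = mex{0,1} = 2
g(8) = mex{1} = 0
g(9) = mex{1,2} = 0
g(10) = mex{1,2} = 0
g(11) = mex{0,2} = 1
g(12) = mex{0,2} = 1
g(13) = mex{0} = 1
So g(13) = 1.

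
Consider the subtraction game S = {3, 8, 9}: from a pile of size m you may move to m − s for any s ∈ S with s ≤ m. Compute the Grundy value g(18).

0

Build the Grundy sequence with g(k) = mex{g(k−s) : s ∈ {3, 8, 9}, s ≤ k}:
k:     0  1  2  3  4  5  6  7  8  9 10 11 12 13 14 15 16 17 18
g(k):  0  0  0  1  1  1  0  0  2  1  1  3  0  0  2  1  1  0  0
So g(18) = 0.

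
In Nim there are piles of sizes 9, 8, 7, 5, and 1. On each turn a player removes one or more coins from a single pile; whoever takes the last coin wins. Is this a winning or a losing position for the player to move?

Nim-sum: 9 ⊕ 8 ⊕ 7 ⊕ 5 ⊕ 1 = 2.
The nim-sum is 2 ≠ 0, so this is an N-position: the player to move can win.

Winning position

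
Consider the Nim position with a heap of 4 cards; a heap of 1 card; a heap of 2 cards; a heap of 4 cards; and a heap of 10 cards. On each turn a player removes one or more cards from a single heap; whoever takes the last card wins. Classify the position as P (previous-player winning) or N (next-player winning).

Bitwise XOR of the heap sizes:
  0100  (4)
  0001  (1)
  0010  (2)
  0100  (4)
  1010  (10)
  ----
  1001  (9)
The nim-sum is 9 ≠ 0, so this is an N-position: the player to move can win.

N-position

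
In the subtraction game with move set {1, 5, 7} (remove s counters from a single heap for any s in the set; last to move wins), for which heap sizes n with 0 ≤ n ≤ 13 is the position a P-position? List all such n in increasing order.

Grundy values for subtraction set {1, 5, 7}:
k:     0  1  2  3  4  5  6  7  8  9 10 11 12 13
g(k):  0  1  0  1  0  1  0  1  0  1  0  1  0  1
The P-positions (g = 0) in 0..13 are 0, 2, 4, 6, 8, 10, 12.

0, 2, 4, 6, 8, 10, 12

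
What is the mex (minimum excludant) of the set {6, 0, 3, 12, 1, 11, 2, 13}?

The values 0, 1, 2, 3 are all present; 4 is the first non-negative integer missing from the set.

4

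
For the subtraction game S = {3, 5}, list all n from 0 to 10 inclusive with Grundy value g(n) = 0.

Compute g(0), g(1), … for moves {3, 5}:
k:     0  1  2  3  4  5  6  7  8  9 10
g(k):  0  0  0  1  1  1  2  2  0  0  0
The P-positions (g = 0) in 0..10 are 0, 1, 2, 8, 9, 10.

0, 1, 2, 8, 9, 10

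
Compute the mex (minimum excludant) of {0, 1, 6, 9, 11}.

2

The values 0, 1 are all present; 2 is the first non-negative integer missing from the set.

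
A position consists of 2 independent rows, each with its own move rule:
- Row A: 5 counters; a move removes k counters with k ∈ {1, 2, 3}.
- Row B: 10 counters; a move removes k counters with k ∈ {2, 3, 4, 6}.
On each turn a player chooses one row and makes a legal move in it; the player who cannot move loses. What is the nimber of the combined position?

For row A, compute g(0), g(1), … with moves {1, 2, 3}:
g(0) = mex{} = 0
g(1) = mex{0} = 1
g(2) = mex{0,1} = 2
g(3) = mex{0,1,2} = 3
g(4) = mex{1,2,3} = 0
g(5) = mex{0,2,3} = 1
So g(5) = 1.
Grundy values for row B (subtraction set {2, 3, 4, 6}):
g(0) = mex{} = 0
g(1) = mex{} = 0
g(2) = mex{0} = 1
g(3) = mex{0} = 1
g(4) = mex{0,1} = 2
g(5) = mex{0,1} = 2
g(6) = mex{0,1,2} = 3
g(7) = mex{0,1,2} = 3
g(8) = mex{1,2,3} = 0
g(9) = mex{1,2,3} = 0
g(10) = mex{0,2,3} = 1
So g(10) = 1.
The value of a disjunctive sum is the nim-sum of the parts.
Combined value = 1 XOR 1 = 0.

0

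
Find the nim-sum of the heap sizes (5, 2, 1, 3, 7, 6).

4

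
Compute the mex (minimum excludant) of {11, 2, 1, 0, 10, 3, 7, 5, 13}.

The values 0, 1, 2, 3 are all present; 4 is the first non-negative integer missing from the set.

4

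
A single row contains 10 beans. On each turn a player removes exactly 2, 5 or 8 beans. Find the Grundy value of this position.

Compute g(0), g(1), … for moves {2, 5, 8}:
g(0) = mex{} = 0
g(1) = mex{} = 0
g(2) = mex{0} = 1
g(3) = mex{0} = 1
g(4) = mex{1} = 0
g(5) = mex{0,1} = 2
g(6) = mex{0} = 1
g(7) = mex{1,2} = 0
g(8) = mex{0,1} = 2
g(9) = mex{0} = 1
g(10) = mex{1,2} = 0
So g(10) = 0.

0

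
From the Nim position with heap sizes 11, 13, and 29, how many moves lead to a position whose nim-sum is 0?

1

Compute the nim-sum pairwise:
11 ⊕ 13 = 6
6 ⊕ 29 = 27
The overall nim-sum is X = 27. A heap of size p has a winning move iff p XOR X < p (reduce it to p XOR X).
  11: 11 XOR 27 = 16 ≥ 11 — no move.
  13: 13 XOR 27 = 22 ≥ 13 — no move.
  29: 29 XOR 27 = 6 < 29 — winning move (to 6).
That gives 1 winning move.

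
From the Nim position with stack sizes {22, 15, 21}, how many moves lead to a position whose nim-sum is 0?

Write each in binary and XOR column by column:
  10110  (22)
  01111  (15)
  10101  (21)
  -----
  01100  (12)
The overall nim-sum is X = 12. A stack of size p has a winning move iff p XOR X < p (reduce it to p XOR X).
  22: 22 XOR 12 = 26 ≥ 22 — no move.
  15: 15 XOR 12 = 3 < 15 — winning move (to 3).
  21: 21 XOR 12 = 25 ≥ 21 — no move.
That gives 1 winning move.

1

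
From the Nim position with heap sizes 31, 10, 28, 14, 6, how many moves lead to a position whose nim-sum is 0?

Compute the nim-sum pairwise:
31 XOR 10 = 21
21 XOR 28 = 9
9 XOR 14 = 7
7 XOR 6 = 1
The overall nim-sum is X = 1. A heap of size p has a winning move iff p XOR X < p (reduce it to p XOR X).
  31: 31 XOR 1 = 30 < 31 — winning move (to 30).
  10: 10 XOR 1 = 11 ≥ 10 — no move.
  28: 28 XOR 1 = 29 ≥ 28 — no move.
  14: 14 XOR 1 = 15 ≥ 14 — no move.
  6: 6 XOR 1 = 7 ≥ 6 — no move.
That gives 1 winning move.

1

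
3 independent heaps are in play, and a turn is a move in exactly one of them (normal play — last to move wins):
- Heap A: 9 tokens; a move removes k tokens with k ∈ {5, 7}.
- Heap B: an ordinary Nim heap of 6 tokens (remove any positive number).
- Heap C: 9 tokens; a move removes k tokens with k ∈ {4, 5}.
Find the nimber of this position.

Build the Grundy sequence for heap A with g(k) = mex{g(k−s) : s ∈ {5, 7}, s ≤ k}:
g(0) = mex{} = 0
g(1) = mex{} = 0
g(2) = mex{} = 0
g(3) = mex{} = 0
g(4) = mex{} = 0
g(5) = mex{0} = 1
g(6) = mex{0} = 1
g(7) = mex{0} = 1
g(8) = mex{0} = 1
g(9) = mex{0} = 1
So g(9) = 1.
Heap B is a plain Nim heap of size 6, so its Grundy value is 6.
Grundy values for heap C (subtraction set {4, 5}):
k:     0  1  2  3  4  5  6  7  8  9
g(k):  0  0  0  0  1  1  1  1  2  0
So g(9) = 0.
The value of a disjunctive sum is the nim-sum of the parts.
Combined value = 1 ⊕ 6 ⊕ 0 = 7.

7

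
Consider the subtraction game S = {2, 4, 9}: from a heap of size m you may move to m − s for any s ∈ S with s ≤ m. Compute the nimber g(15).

Build the Grundy sequence with g(k) = mex{g(k−s) : s ∈ {2, 4, 9}, s ≤ k}:
k:     0  1  2  3  4  5  6  7  8  9 10 11 12 13 14 15
g(k):  0  0  1  1  2  2  0  0  1  1  2  2  0  0  1  1
So g(15) = 1.

1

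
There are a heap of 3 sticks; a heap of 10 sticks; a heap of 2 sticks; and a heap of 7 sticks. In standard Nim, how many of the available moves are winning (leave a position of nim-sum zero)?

1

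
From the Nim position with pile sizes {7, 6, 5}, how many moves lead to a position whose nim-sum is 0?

Compute the nim-sum pairwise:
7 ⊕ 6 = 1
1 ⊕ 5 = 4
The overall nim-sum is X = 4. A pile of size p has a winning move iff p XOR X < p (reduce it to p XOR X).
  7: 7 XOR 4 = 3 < 7 — winning move (to 3).
  6: 6 XOR 4 = 2 < 6 — winning move (to 2).
  5: 5 XOR 4 = 1 < 5 — winning move (to 1).
That gives 3 winning moves.

3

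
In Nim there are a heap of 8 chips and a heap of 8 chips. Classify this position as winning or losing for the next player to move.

Losing position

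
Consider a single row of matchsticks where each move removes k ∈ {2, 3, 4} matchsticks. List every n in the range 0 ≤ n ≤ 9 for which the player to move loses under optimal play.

0, 1, 6, 7

Grundy values for subtraction set {2, 3, 4}:
k:     0  1  2  3  4  5  6  7  8  9
g(k):  0  0  1  1  2  2  0  0  1  1
The P-positions (g = 0) in 0..9 are 0, 1, 6, 7.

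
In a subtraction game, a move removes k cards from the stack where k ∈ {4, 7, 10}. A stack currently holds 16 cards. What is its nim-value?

0

Build the Grundy sequence with g(k) = mex{g(k−s) : s ∈ {4, 7, 10}, s ≤ k}:
k:     0  1  2  3  4  5  6  7  8  9 10 11 12 13 14 15 16
g(k):  0  0  0  0  1  1  1  1  2  2  2  2  3  3  0  0  0
So g(16) = 0.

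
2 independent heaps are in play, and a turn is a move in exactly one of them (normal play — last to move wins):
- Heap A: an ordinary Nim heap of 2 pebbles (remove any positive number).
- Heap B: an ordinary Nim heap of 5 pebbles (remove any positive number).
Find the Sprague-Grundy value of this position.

Heap A is a plain Nim heap of size 2, so its Grundy value is 2.
Heap B is a plain Nim heap of size 5, so its Grundy value is 5.
The value of a disjunctive sum is the nim-sum of the parts.
Combined value = 2 ⊕ 5 = 7.

7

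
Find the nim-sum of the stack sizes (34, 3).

Write each in binary and XOR column by column:
  100010  (34)
  000011  (3)
  ------
  100001  (33)

33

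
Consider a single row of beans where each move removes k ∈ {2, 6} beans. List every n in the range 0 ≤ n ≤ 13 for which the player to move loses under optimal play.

0, 1, 4, 5, 8, 9, 12, 13

Build the Grundy sequence with g(k) = mex{g(k−s) : s ∈ {2, 6}, s ≤ k}:
g(0) = mex{} = 0
g(1) = mex{} = 0
g(2) = mex{0} = 1
g(3) = mex{0} = 1
g(4) = mex{1} = 0
g(5) = mex{1} = 0
g(6) = mex{0} = 1
g(7) = mex{0} = 1
g(8) = mex{1} = 0
g(9) = mex{1} = 0
g(10) = mex{0} = 1
g(11) = mex{0} = 1
g(12) = mex{1} = 0
g(13) = mex{1} = 0
The P-positions (g = 0) in 0..13 are 0, 1, 4, 5, 8, 9, 12, 13.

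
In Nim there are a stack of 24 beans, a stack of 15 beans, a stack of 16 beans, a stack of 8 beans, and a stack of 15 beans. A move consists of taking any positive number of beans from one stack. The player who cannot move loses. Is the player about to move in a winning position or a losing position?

Losing position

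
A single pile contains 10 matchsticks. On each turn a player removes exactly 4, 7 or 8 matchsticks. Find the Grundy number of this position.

2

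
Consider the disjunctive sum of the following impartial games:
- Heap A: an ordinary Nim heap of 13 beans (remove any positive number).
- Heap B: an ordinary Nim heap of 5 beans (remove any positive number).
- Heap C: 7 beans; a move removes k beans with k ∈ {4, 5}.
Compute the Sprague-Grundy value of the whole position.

Heap A is a plain Nim heap of size 13, so its Grundy value is 13.
Heap B is a plain Nim heap of size 5, so its Grundy value is 5.
Build the Grundy sequence for heap C with g(k) = mex{g(k−s) : s ∈ {4, 5}, s ≤ k}:
g(0) = mex{} = 0
g(1) = mex{} = 0
g(2) = mex{} = 0
g(3) = mex{} = 0
g(4) = mex{0} = 1
g(5) = mex{0} = 1
g(6) = mex{0} = 1
g(7) = mex{0} = 1
So g(7) = 1.
By the Sprague-Grundy theorem, the Grundy value of a sum of independent games is the XOR of the component values.
Combined value = 13 ⊕ 5 ⊕ 1 = 9.

9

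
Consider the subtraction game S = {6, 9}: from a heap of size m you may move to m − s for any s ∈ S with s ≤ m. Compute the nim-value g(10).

Build the Grundy sequence with g(k) = mex{g(k−s) : s ∈ {6, 9}, s ≤ k}:
g(0) = mex{} = 0
g(1) = mex{} = 0
g(2) = mex{} = 0
g(3) = mex{} = 0
g(4) = mex{} = 0
g(5) = mex{} = 0
g(6) = mex{0} = 1
g(7) = mex{0} = 1
g(8) = mex{0} = 1
g(9) = mex{0} = 1
g(10) = mex{0} = 1
So g(10) = 1.

1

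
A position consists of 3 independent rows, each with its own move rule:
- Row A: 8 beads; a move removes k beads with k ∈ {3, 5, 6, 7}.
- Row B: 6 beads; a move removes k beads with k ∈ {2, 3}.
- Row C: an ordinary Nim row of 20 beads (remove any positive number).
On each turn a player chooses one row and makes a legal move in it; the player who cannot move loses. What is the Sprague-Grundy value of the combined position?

22

Grundy values for row A (subtraction set {3, 5, 6, 7}):
g(0) = mex{} = 0
g(1) = mex{} = 0
g(2) = mex{} = 0
g(3) = mex{0} = 1
g(4) = mex{0} = 1
g(5) = mex{0} = 1
g(6) = mex{0,1} = 2
g(7) = mex{0,1} = 2
g(8) = mex{0,1} = 2
So g(8) = 2.
Grundy values for row B (subtraction set {2, 3}):
g(0) = mex{} = 0
g(1) = mex{} = 0
g(2) = mex{0} = 1
g(3) = mex{0} = 1
g(4) = mex{0,1} = 2
g(5) = mex{1} = 0
g(6) = mex{1,2} = 0
So g(6) = 0.
Row C is a plain Nim row of size 20, so its Grundy value is 20.
The value of a disjunctive sum is the nim-sum of the parts.
Combined value = 2 ⊕ 0 ⊕ 20 = 22.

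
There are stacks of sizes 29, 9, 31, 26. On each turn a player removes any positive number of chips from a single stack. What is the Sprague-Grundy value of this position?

17

Compute the nim-sum pairwise:
29 ⊕ 9 = 20
20 ⊕ 31 = 11
11 ⊕ 26 = 17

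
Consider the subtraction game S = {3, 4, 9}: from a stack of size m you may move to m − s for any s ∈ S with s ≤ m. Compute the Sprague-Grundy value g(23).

1

Build the Grundy sequence with g(k) = mex{g(k−s) : s ∈ {3, 4, 9}, s ≤ k}:
k:     0  1  2  3  4  5  6  7  8  9 10 11 12 13 14 15 16 17 18 19 20 21 22 23
g(k):  0  0  0  1  1  1  2  0  0  3  1  1  2  0  0  0  1  1  1  2  0  0  3  1
So g(23) = 1.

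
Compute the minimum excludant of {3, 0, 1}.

2

The values 0, 1 are all present; 2 is the first non-negative integer missing from the set.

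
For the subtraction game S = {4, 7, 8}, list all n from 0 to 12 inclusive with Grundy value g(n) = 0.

0, 1, 2, 3, 12

Build the Grundy sequence with g(k) = mex{g(k−s) : s ∈ {4, 7, 8}, s ≤ k}:
g(0) = mex{} = 0
g(1) = mex{} = 0
g(2) = mex{} = 0
g(3) = mex{} = 0
g(4) = mex{0} = 1
g(5) = mex{0} = 1
g(6) = mex{0} = 1
g(7) = mex{0} = 1
g(8) = mex{0,1} = 2
g(9) = mex{0,1} = 2
g(10) = mex{0,1} = 2
g(11) = mex{0,1} = 2
g(12) = mex{1,2} = 0
The P-positions (g = 0) in 0..12 are 0, 1, 2, 3, 12.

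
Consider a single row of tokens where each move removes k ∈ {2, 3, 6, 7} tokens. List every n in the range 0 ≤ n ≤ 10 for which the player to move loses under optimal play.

0, 1, 5, 9, 10

Grundy values for subtraction set {2, 3, 6, 7}:
g(0) = mex{} = 0
g(1) = mex{} = 0
g(2) = mex{0} = 1
g(3) = mex{0} = 1
g(4) = mex{0,1} = 2
g(5) = mex{1} = 0
g(6) = mex{0,1,2} = 3
g(7) = mex{0,2} = 1
g(8) = mex{0,1,3} = 2
g(9) = mex{1,3} = 0
g(10) = mex{1,2} = 0
The P-positions (g = 0) in 0..10 are 0, 1, 5, 9, 10.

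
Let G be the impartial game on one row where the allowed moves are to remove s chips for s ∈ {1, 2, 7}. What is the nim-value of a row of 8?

2

Compute g(0), g(1), … for moves {1, 2, 7}:
g(0) = mex{} = 0
g(1) = mex{0} = 1
g(2) = mex{0,1} = 2
g(3) = mex{1,2} = 0
g(4) = mex{0,2} = 1
g(5) = mex{0,1} = 2
g(6) = mex{1,2} = 0
g(7) = mex{0,2} = 1
g(8) = mex{0,1} = 2
So g(8) = 2.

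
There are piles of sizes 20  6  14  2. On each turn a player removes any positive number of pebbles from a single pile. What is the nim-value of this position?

30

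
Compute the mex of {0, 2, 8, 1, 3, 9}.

The values 0, 1, 2, 3 are all present; 4 is the first non-negative integer missing from the set.

4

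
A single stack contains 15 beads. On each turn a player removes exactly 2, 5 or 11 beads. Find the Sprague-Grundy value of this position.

Build the Grundy sequence with g(k) = mex{g(k−s) : s ∈ {2, 5, 11}, s ≤ k}:
k:     0  1  2  3  4  5  6  7  8  9 10 11 12 13 14 15
g(k):  0  0  1  1  0  2  1  0  0  1  1  2  2  3  0  2
So g(15) = 2.

2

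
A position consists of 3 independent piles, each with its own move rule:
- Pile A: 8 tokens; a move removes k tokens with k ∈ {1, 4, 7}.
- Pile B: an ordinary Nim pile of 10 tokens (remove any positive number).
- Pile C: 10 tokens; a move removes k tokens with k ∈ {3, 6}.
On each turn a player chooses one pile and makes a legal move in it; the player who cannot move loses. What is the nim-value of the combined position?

10

Grundy values for pile A (subtraction set {1, 4, 7}):
g(0) = mex{} = 0
g(1) = mex{0} = 1
g(2) = mex{1} = 0
g(3) = mex{0} = 1
g(4) = mex{0,1} = 2
g(5) = mex{1,2} = 0
g(6) = mex{0} = 1
g(7) = mex{0,1} = 2
g(8) = mex{1,2} = 0
So g(8) = 0.
Pile B is a plain Nim pile of size 10, so its Grundy value is 10.
Build the Grundy sequence for pile C with g(k) = mex{g(k−s) : s ∈ {3, 6}, s ≤ k}:
k:     0  1  2  3  4  5  6  7  8  9 10
g(k):  0  0  0  1  1  1  2  2  2  0  0
So g(10) = 0.
The value of a disjunctive sum is the nim-sum of the parts.
Combined value = 0 ⊕ 10 ⊕ 0 = 10.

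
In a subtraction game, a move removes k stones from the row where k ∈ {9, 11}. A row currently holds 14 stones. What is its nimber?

1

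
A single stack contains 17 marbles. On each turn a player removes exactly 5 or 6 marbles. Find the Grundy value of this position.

Build the Grundy sequence with g(k) = mex{g(k−s) : s ∈ {5, 6}, s ≤ k}:
k:     0  1  2  3  4  5  6  7  8  9 10 11 12 13 14 15 16 17
g(k):  0  0  0  0  0  1  1  1  1  1  2  0  0  0  0  0  1  1
So g(17) = 1.

1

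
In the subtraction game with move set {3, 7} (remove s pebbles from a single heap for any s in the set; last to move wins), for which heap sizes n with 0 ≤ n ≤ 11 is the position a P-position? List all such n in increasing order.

0, 1, 2, 6, 10, 11

Build the Grundy sequence with g(k) = mex{g(k−s) : s ∈ {3, 7}, s ≤ k}:
k:     0  1  2  3  4  5  6  7  8  9 10 11
g(k):  0  0  0  1  1  1  0  2  2  1  0  0
The P-positions (g = 0) in 0..11 are 0, 1, 2, 6, 10, 11.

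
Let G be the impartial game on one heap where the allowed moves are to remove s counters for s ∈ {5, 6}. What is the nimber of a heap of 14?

0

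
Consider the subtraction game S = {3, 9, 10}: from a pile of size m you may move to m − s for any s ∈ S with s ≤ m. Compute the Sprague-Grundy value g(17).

Build the Grundy sequence with g(k) = mex{g(k−s) : s ∈ {3, 9, 10}, s ≤ k}:
k:     0  1  2  3  4  5  6  7  8  9 10 11 12 13 14 15 16 17
g(k):  0  0  0  1  1  1  0  0  0  1  1  1  2  0  0  3  1  1
So g(17) = 1.

1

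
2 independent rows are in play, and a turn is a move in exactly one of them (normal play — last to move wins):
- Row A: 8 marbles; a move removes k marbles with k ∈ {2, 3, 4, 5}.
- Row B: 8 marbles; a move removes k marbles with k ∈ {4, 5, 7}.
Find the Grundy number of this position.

2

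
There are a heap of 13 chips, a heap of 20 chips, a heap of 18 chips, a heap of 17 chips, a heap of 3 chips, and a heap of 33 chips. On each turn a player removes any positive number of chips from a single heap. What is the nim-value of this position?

56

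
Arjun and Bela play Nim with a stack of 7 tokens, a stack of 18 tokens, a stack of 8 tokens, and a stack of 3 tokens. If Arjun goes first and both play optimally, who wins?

Nim-sum: 7 XOR 18 XOR 8 XOR 3 = 30.
The nim-sum is 30 ≠ 0, so this is an N-position: the player to move can win; Arjun has a winning move.

Arjun wins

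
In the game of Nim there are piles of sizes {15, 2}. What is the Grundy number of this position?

Compute the nim-sum pairwise:
15 ⊕ 2 = 13

13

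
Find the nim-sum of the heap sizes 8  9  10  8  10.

9

Bitwise XOR of the heap sizes:
  1000  (8)
  1001  (9)
  1010  (10)
  1000  (8)
  1010  (10)
  ----
  1001  (9)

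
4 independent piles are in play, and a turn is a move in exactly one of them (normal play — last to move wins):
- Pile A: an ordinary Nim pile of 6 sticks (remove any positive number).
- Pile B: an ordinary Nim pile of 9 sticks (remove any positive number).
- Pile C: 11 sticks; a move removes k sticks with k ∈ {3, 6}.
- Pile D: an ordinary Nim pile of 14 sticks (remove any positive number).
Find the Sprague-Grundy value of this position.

1

Pile A is a plain Nim pile of size 6, so its Grundy value is 6.
Pile B is a plain Nim pile of size 9, so its Grundy value is 9.
For pile C, compute g(0), g(1), … with moves {3, 6}:
k:     0  1  2  3  4  5  6  7  8  9 10 11
g(k):  0  0  0  1  1  1  2  2  2  0  0  0
So g(11) = 0.
Pile D is a plain Nim pile of size 14, so its Grundy value is 14.
By the Sprague-Grundy theorem, the Grundy value of a sum of independent games is the XOR of the component values.
Combined value = 6 ⊕ 9 ⊕ 0 ⊕ 14 = 1.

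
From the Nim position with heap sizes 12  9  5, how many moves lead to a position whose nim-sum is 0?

0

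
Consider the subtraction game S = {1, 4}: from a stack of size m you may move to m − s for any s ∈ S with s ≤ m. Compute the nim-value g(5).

0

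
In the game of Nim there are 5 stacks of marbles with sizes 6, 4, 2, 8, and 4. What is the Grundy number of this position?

12

Nim-sum: 6 ^ 4 ^ 2 ^ 8 ^ 4 = 12.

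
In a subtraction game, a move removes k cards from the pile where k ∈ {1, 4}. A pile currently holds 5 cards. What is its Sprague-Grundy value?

0

Compute g(0), g(1), … for moves {1, 4}:
k:     0  1  2  3  4  5
g(k):  0  1  0  1  2  0
So g(5) = 0.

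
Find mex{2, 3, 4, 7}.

0

0 is not in the set, so the mex is 0.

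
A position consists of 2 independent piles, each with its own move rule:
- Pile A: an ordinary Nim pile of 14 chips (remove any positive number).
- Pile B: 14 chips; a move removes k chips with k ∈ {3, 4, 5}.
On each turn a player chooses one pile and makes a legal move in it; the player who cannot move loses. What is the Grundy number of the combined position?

Pile A is a plain Nim pile of size 14, so its Grundy value is 14.
Build the Grundy sequence for pile B with g(k) = mex{g(k−s) : s ∈ {3, 4, 5}, s ≤ k}:
g(0) = mex{} = 0
g(1) = mex{} = 0
g(2) = mex{} = 0
g(3) = mex{0} = 1
g(4) = mex{0} = 1
g(5) = mex{0} = 1
g(6) = mex{0,1} = 2
g(7) = mex{0,1} = 2
g(8) = mex{1} = 0
g(9) = mex{1,2} = 0
g(10) = mex{1,2} = 0
g(11) = mex{0,2} = 1
g(12) = mex{0,2} = 1
g(13) = mex{0} = 1
g(14) = mex{0,1} = 2
So g(14) = 2.
By the Sprague-Grundy theorem, the Grundy value of a sum of independent games is the XOR of the component values.
Combined value = 14 ⊕ 2 = 12.

12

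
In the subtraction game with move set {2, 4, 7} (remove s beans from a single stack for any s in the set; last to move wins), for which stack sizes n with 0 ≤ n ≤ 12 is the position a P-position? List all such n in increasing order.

Build the Grundy sequence with g(k) = mex{g(k−s) : s ∈ {2, 4, 7}, s ≤ k}:
g(0) = mex{} = 0
g(1) = mex{} = 0
g(2) = mex{0} = 1
g(3) = mex{0} = 1
g(4) = mex{0,1} = 2
g(5) = mex{0,1} = 2
g(6) = mex{1,2} = 0
g(7) = mex{0,1,2} = 3
g(8) = mex{0,2} = 1
g(9) = mex{1,2,3} = 0
g(10) = mex{0,1} = 2
g(11) = mex{0,2,3} = 1
g(12) = mex{1,2} = 0
The P-positions (g = 0) in 0..12 are 0, 1, 6, 9, 12.

0, 1, 6, 9, 12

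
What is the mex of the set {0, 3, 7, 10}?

1

0 is in the set but 1 is not, so the mex is 1.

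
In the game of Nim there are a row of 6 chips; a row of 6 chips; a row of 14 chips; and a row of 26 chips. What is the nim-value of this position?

20

Bitwise XOR of the heap sizes:
  00110  (6)
  00110  (6)
  01110  (14)
  11010  (26)
  -----
  10100  (20)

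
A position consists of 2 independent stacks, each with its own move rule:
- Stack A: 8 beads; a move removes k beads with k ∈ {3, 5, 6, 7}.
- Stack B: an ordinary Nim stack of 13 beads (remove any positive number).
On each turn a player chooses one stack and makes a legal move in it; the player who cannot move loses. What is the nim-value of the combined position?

Build the Grundy sequence for stack A with g(k) = mex{g(k−s) : s ∈ {3, 5, 6, 7}, s ≤ k}:
k:     0  1  2  3  4  5  6  7  8
g(k):  0  0  0  1  1  1  2  2  2
So g(8) = 2.
Stack B is a plain Nim stack of size 13, so its Grundy value is 13.
By the Sprague-Grundy theorem, the Grundy value of a sum of independent games is the XOR of the component values.
Combined value = 2 XOR 13 = 15.

15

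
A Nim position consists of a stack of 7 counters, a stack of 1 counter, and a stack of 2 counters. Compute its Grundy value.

4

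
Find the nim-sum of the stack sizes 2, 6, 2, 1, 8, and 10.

5

Write each in binary and XOR column by column:
  0010  (2)
  0110  (6)
  0010  (2)
  0001  (1)
  1000  (8)
  1010  (10)
  ----
  0101  (5)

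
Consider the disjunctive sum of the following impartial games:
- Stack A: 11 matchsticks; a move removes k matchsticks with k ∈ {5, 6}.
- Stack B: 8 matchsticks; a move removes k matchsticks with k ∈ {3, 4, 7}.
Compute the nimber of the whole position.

2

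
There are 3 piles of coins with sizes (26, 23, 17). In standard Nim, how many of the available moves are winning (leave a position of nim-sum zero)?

3

Write each in binary and XOR column by column:
  11010  (26)
  10111  (23)
  10001  (17)
  -----
  11100  (28)
The overall nim-sum is X = 28. A pile of size p has a winning move iff p XOR X < p (reduce it to p XOR X).
  26: 26 XOR 28 = 6 < 26 — winning move (to 6).
  23: 23 XOR 28 = 11 < 23 — winning move (to 11).
  17: 17 XOR 28 = 13 < 17 — winning move (to 13).
That gives 3 winning moves.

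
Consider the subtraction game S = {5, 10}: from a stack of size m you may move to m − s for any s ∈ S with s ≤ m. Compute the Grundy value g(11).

2

Compute g(0), g(1), … for moves {5, 10}:
g(0) = mex{} = 0
g(1) = mex{} = 0
g(2) = mex{} = 0
g(3) = mex{} = 0
g(4) = mex{} = 0
g(5) = mex{0} = 1
g(6) = mex{0} = 1
g(7) = mex{0} = 1
g(8) = mex{0} = 1
g(9) = mex{0} = 1
g(10) = mex{0,1} = 2
g(11) = mex{0,1} = 2
So g(11) = 2.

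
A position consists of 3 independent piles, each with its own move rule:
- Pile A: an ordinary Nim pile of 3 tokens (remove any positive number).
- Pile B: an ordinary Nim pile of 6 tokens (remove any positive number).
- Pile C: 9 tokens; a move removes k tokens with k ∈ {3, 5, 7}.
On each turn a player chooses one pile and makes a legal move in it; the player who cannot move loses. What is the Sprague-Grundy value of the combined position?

Pile A is a plain Nim pile of size 3, so its Grundy value is 3.
Pile B is a plain Nim pile of size 6, so its Grundy value is 6.
For pile C, compute g(0), g(1), … with moves {3, 5, 7}:
k:     0  1  2  3  4  5  6  7  8  9
g(k):  0  0  0  1  1  1  2  2  2  3
So g(9) = 3.
The value of a disjunctive sum is the nim-sum of the parts.
Combined value = 3 XOR 6 XOR 3 = 6.

6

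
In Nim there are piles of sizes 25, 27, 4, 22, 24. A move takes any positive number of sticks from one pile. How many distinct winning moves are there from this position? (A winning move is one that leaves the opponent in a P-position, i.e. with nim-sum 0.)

Compute the nim-sum pairwise:
25 ⊕ 27 = 2
2 ⊕ 4 = 6
6 ⊕ 22 = 16
16 ⊕ 24 = 8
The overall nim-sum is X = 8. A pile of size p has a winning move iff p XOR X < p (reduce it to p XOR X).
  25: 25 XOR 8 = 17 < 25 — winning move (to 17).
  27: 27 XOR 8 = 19 < 27 — winning move (to 19).
  4: 4 XOR 8 = 12 ≥ 4 — no move.
  22: 22 XOR 8 = 30 ≥ 22 — no move.
  24: 24 XOR 8 = 16 < 24 — winning move (to 16).
That gives 3 winning moves.

3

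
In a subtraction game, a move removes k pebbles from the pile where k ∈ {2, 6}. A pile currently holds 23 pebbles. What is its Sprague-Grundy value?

1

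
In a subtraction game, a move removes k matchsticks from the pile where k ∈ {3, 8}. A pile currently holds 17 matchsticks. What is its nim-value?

0

Build the Grundy sequence with g(k) = mex{g(k−s) : s ∈ {3, 8}, s ≤ k}:
k:     0  1  2  3  4  5  6  7  8  9 10 11 12 13 14 15 16 17
g(k):  0  0  0  1  1  1  0  0  2  1  1  0  0  0  1  1  1  0
So g(17) = 0.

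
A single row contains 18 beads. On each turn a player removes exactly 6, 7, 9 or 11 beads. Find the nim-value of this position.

Build the Grundy sequence with g(k) = mex{g(k−s) : s ∈ {6, 7, 9, 11}, s ≤ k}:
k:     0  1  2  3  4  5  6  7  8  9 10 11 12 13 14 15 16 17 18
g(k):  0  0  0  0  0  0  1  1  1  1  1  1  2  2  2  2  2  0  0
So g(18) = 0.

0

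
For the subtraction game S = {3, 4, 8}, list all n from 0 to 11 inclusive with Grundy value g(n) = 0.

0, 1, 2, 7

Compute g(0), g(1), … for moves {3, 4, 8}:
k:     0  1  2  3  4  5  6  7  8  9 10 11
g(k):  0  0  0  1  1  1  2  0  2  3  1  3
The P-positions (g = 0) in 0..11 are 0, 1, 2, 7.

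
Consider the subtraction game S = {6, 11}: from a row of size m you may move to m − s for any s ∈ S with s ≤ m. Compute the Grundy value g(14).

Grundy values for subtraction set {6, 11}:
k:     0  1  2  3  4  5  6  7  8  9 10 11 12 13 14
g(k):  0  0  0  0  0  0  1  1  1  1  1  1  2  2  2
So g(14) = 2.

2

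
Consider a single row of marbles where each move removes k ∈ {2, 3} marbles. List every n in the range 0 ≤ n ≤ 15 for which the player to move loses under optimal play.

0, 1, 5, 6, 10, 11, 15

Build the Grundy sequence with g(k) = mex{g(k−s) : s ∈ {2, 3}, s ≤ k}:
k:     0  1  2  3  4  5  6  7  8  9 10 11 12 13 14 15
g(k):  0  0  1  1  2  0  0  1  1  2  0  0  1  1  2  0
The P-positions (g = 0) in 0..15 are 0, 1, 5, 6, 10, 11, 15.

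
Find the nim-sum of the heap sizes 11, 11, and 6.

In binary:
  1011  (11)
  1011  (11)
  0110  (6)
  ----
  0110  (6)

6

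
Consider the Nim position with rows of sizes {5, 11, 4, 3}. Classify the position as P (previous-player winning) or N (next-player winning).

N-position

Nim-sum: 5 XOR 11 XOR 4 XOR 3 = 9.
The nim-sum is 9 ≠ 0, so this is an N-position: the player to move can win.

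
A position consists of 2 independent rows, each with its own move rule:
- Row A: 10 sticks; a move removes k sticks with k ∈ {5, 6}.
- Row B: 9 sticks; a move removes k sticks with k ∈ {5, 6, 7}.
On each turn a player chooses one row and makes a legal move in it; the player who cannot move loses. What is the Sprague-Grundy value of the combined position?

Build the Grundy sequence for row A with g(k) = mex{g(k−s) : s ∈ {5, 6}, s ≤ k}:
k:     0  1  2  3  4  5  6  7  8  9 10
g(k):  0  0  0  0  0  1  1  1  1  1  2
So g(10) = 2.
Build the Grundy sequence for row B with g(k) = mex{g(k−s) : s ∈ {5, 6, 7}, s ≤ k}:
g(0) = mex{} = 0
g(1) = mex{} = 0
g(2) = mex{} = 0
g(3) = mex{} = 0
g(4) = mex{} = 0
g(5) = mex{0} = 1
g(6) = mex{0} = 1
g(7) = mex{0} = 1
g(8) = mex{0} = 1
g(9) = mex{0} = 1
So g(9) = 1.
The value of a disjunctive sum is the nim-sum of the parts.
Combined value = 2 XOR 1 = 3.

3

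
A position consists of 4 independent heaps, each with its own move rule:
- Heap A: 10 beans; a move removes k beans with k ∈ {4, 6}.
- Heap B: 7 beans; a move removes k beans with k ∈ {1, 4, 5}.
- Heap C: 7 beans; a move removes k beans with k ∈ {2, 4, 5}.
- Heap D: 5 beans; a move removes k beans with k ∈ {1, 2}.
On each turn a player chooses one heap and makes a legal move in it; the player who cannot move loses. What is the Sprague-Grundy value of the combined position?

1

Grundy values for heap A (subtraction set {4, 6}):
k:     0  1  2  3  4  5  6  7  8  9 10
g(k):  0  0  0  0  1  1  1  1  2  2  0
So g(10) = 0.
For heap B, compute g(0), g(1), … with moves {1, 4, 5}:
g(0) = mex{} = 0
g(1) = mex{0} = 1
g(2) = mex{1} = 0
g(3) = mex{0} = 1
g(4) = mex{0,1} = 2
g(5) = mex{0,1,2} = 3
g(6) = mex{0,1,3} = 2
g(7) = mex{0,1,2} = 3
So g(7) = 3.
Grundy values for heap C (subtraction set {2, 4, 5}):
g(0) = mex{} = 0
g(1) = mex{} = 0
g(2) = mex{0} = 1
g(3) = mex{0} = 1
g(4) = mex{0,1} = 2
g(5) = mex{0,1} = 2
g(6) = mex{0,1,2} = 3
g(7) = mex{1,2} = 0
So g(7) = 0.
Grundy values for heap D (subtraction set {1, 2}):
g(0) = mex{} = 0
g(1) = mex{0} = 1
g(2) = mex{0,1} = 2
g(3) = mex{1,2} = 0
g(4) = mex{0,2} = 1
g(5) = mex{0,1} = 2
So g(5) = 2.
The value of a disjunctive sum is the nim-sum of the parts.
Combined value = 0 XOR 3 XOR 0 XOR 2 = 1.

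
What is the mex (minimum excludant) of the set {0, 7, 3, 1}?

2

The values 0, 1 are all present; 2 is the first non-negative integer missing from the set.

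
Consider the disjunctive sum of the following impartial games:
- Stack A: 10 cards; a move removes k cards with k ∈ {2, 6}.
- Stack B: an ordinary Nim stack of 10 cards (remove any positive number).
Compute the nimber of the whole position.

11

Build the Grundy sequence for stack A with g(k) = mex{g(k−s) : s ∈ {2, 6}, s ≤ k}:
g(0) = mex{} = 0
g(1) = mex{} = 0
g(2) = mex{0} = 1
g(3) = mex{0} = 1
g(4) = mex{1} = 0
g(5) = mex{1} = 0
g(6) = mex{0} = 1
g(7) = mex{0} = 1
g(8) = mex{1} = 0
g(9) = mex{1} = 0
g(10) = mex{0} = 1
So g(10) = 1.
Stack B is a plain Nim stack of size 10, so its Grundy value is 10.
By the Sprague-Grundy theorem, the Grundy value of a sum of independent games is the XOR of the component values.
Combined value = 1 ⊕ 10 = 11.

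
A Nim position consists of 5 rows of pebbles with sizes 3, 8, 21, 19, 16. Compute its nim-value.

29

Nim-sum: 3 XOR 8 XOR 21 XOR 19 XOR 16 = 29.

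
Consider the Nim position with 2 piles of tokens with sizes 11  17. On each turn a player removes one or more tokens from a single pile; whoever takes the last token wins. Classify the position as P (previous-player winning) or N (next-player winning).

N-position

Nim-sum: 11 ⊕ 17 = 26.
The nim-sum is 26 ≠ 0, so this is an N-position: the player to move can win.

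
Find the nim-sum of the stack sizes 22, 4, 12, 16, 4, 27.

17

Nim-sum: 22 ^ 4 ^ 12 ^ 16 ^ 4 ^ 27 = 17.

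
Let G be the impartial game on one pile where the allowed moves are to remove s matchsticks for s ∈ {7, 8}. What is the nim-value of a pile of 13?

Grundy values for subtraction set {7, 8}:
g(0) = mex{} = 0
g(1) = mex{} = 0
g(2) = mex{} = 0
g(3) = mex{} = 0
g(4) = mex{} = 0
g(5) = mex{} = 0
g(6) = mex{} = 0
g(7) = mex{0} = 1
g(8) = mex{0} = 1
g(9) = mex{0} = 1
g(10) = mex{0} = 1
g(11) = mex{0} = 1
g(12) = mex{0} = 1
g(13) = mex{0} = 1
So g(13) = 1.

1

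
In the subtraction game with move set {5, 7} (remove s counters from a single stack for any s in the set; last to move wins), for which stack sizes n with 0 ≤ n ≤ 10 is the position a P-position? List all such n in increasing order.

0, 1, 2, 3, 4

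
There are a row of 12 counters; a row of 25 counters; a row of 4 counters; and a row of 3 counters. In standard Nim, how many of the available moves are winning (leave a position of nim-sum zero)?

Compute the nim-sum pairwise:
12 XOR 25 = 21
21 XOR 4 = 17
17 XOR 3 = 18
The overall nim-sum is X = 18. A row of size p has a winning move iff p XOR X < p (reduce it to p XOR X).
  12: 12 XOR 18 = 30 ≥ 12 — no move.
  25: 25 XOR 18 = 11 < 25 — winning move (to 11).
  4: 4 XOR 18 = 22 ≥ 4 — no move.
  3: 3 XOR 18 = 17 ≥ 3 — no move.
That gives 1 winning move.

1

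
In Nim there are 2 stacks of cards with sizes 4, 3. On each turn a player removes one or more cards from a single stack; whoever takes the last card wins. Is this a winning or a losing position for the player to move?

Compute the nim-sum pairwise:
4 ^ 3 = 7
The nim-sum is 7 ≠ 0, so this is an N-position: the player to move can win.

Winning position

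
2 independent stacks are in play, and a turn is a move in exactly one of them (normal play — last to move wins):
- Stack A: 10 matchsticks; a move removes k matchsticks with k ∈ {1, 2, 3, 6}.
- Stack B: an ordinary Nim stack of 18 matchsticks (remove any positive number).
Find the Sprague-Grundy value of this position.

16

Grundy values for stack A (subtraction set {1, 2, 3, 6}):
k:     0  1  2  3  4  5  6  7  8  9 10
g(k):  0  1  2  3  0  1  2  3  0  1  2
So g(10) = 2.
Stack B is a plain Nim stack of size 18, so its Grundy value is 18.
The value of a disjunctive sum is the nim-sum of the parts.
Combined value = 2 ⊕ 18 = 16.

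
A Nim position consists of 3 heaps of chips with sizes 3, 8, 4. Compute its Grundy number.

15

Compute the nim-sum pairwise:
3 ⊕ 8 = 11
11 ⊕ 4 = 15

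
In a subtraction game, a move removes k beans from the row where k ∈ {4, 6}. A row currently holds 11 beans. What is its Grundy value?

0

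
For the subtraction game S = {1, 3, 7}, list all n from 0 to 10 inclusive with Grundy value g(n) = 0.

Grundy values for subtraction set {1, 3, 7}:
k:     0  1  2  3  4  5  6  7  8  9 10
g(k):  0  1  0  1  0  1  0  1  0  1  0
The P-positions (g = 0) in 0..10 are 0, 2, 4, 6, 8, 10.

0, 2, 4, 6, 8, 10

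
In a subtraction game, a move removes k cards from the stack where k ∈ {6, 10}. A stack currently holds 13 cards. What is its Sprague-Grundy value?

2

Grundy values for subtraction set {6, 10}:
g(0) = mex{} = 0
g(1) = mex{} = 0
g(2) = mex{} = 0
g(3) = mex{} = 0
g(4) = mex{} = 0
g(5) = mex{} = 0
g(6) = mex{0} = 1
g(7) = mex{0} = 1
g(8) = mex{0} = 1
g(9) = mex{0} = 1
g(10) = mex{0} = 1
g(11) = mex{0} = 1
g(12) = mex{0,1} = 2
g(13) = mex{0,1} = 2
So g(13) = 2.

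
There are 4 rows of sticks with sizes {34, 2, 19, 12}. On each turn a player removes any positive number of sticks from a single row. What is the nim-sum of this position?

63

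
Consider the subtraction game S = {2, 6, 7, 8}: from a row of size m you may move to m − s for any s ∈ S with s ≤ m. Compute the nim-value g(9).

2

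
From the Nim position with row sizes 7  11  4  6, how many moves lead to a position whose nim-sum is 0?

Bitwise XOR of the heap sizes:
  0111  (7)
  1011  (11)
  0100  (4)
  0110  (6)
  ----
  1110  (14)
The overall nim-sum is X = 14. A row of size p has a winning move iff p XOR X < p (reduce it to p XOR X).
  7: 7 XOR 14 = 9 ≥ 7 — no move.
  11: 11 XOR 14 = 5 < 11 — winning move (to 5).
  4: 4 XOR 14 = 10 ≥ 4 — no move.
  6: 6 XOR 14 = 8 ≥ 6 — no move.
That gives 1 winning move.

1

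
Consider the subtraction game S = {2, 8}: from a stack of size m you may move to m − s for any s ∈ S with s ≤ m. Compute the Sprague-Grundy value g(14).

Grundy values for subtraction set {2, 8}:
g(0) = mex{} = 0
g(1) = mex{} = 0
g(2) = mex{0} = 1
g(3) = mex{0} = 1
g(4) = mex{1} = 0
g(5) = mex{1} = 0
g(6) = mex{0} = 1
g(7) = mex{0} = 1
g(8) = mex{0,1} = 2
g(9) = mex{0,1} = 2
g(10) = mex{1,2} = 0
g(11) = mex{1,2} = 0
g(12) = mex{0} = 1
g(13) = mex{0} = 1
g(14) = mex{1} = 0
So g(14) = 0.

0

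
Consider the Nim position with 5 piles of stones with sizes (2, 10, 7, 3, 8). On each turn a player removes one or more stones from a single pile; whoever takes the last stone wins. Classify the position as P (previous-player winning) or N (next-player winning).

In binary:
  0010  (2)
  1010  (10)
  0111  (7)
  0011  (3)
  1000  (8)
  ----
  0100  (4)
The nim-sum is 4 ≠ 0, so this is an N-position: the player to move can win.

N-position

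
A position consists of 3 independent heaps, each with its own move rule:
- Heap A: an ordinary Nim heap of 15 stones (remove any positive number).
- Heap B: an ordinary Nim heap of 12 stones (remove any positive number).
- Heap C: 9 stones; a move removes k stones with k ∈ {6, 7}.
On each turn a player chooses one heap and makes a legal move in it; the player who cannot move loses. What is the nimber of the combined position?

Heap A is a plain Nim heap of size 15, so its Grundy value is 15.
Heap B is a plain Nim heap of size 12, so its Grundy value is 12.
For heap C, compute g(0), g(1), … with moves {6, 7}:
g(0) = mex{} = 0
g(1) = mex{} = 0
g(2) = mex{} = 0
g(3) = mex{} = 0
g(4) = mex{} = 0
g(5) = mex{} = 0
g(6) = mex{0} = 1
g(7) = mex{0} = 1
g(8) = mex{0} = 1
g(9) = mex{0} = 1
So g(9) = 1.
The value of a disjunctive sum is the nim-sum of the parts.
Combined value = 15 XOR 12 XOR 1 = 2.

2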